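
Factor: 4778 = 2^1*2389^1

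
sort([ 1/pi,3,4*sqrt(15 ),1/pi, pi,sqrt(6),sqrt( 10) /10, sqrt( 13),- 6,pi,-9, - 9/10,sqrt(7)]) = [ - 9, - 6 ,  -  9/10,sqrt(10) /10,1/pi , 1/pi, sqrt(6), sqrt( 7 ), 3,pi , pi,sqrt(13 ),4*sqrt( 15 )] 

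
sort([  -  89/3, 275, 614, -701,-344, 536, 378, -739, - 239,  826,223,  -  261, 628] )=[ - 739,  -  701, - 344, - 261,-239, - 89/3,223, 275, 378, 536, 614, 628,826]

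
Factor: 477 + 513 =2^1*3^2*5^1*11^1 = 990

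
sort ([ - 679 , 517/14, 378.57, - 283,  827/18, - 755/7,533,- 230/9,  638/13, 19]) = [-679 , - 283, - 755/7, - 230/9,19,517/14,827/18, 638/13, 378.57,533]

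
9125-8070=1055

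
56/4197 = 56/4197 = 0.01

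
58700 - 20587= 38113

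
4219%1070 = 1009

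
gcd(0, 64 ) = 64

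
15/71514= 5/23838 =0.00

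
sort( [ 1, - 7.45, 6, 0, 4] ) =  [ - 7.45, 0, 1,4,6 ] 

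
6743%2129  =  356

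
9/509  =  9/509=0.02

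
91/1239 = 13/177 =0.07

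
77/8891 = 77/8891 = 0.01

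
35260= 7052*5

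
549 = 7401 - 6852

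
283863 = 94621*3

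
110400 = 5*22080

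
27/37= 27/37 = 0.73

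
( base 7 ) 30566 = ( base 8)16510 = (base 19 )11ea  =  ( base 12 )4408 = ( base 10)7496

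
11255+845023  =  856278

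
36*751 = 27036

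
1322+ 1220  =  2542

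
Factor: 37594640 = 2^4*5^1*571^1*823^1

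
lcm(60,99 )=1980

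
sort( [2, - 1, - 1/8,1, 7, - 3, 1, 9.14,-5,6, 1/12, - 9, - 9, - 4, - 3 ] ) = [ - 9, - 9,- 5,-4, - 3,-3, - 1, - 1/8 , 1/12, 1, 1, 2, 6, 7, 9.14]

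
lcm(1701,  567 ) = 1701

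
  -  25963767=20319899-46283666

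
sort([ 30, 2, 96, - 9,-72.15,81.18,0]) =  [ - 72.15 ,  -  9, 0, 2,30,  81.18, 96]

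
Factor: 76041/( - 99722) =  - 639/838  =  - 2^(-1 )*3^2*71^1*419^( - 1)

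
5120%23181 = 5120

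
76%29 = 18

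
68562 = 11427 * 6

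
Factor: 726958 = 2^1*43^1*79^1*107^1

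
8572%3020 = 2532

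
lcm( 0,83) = 0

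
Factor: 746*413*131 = 40360838 = 2^1*7^1*59^1 * 131^1*373^1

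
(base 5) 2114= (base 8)434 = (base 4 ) 10130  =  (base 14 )164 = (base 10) 284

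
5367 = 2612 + 2755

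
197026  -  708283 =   -  511257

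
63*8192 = 516096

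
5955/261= 1985/87 = 22.82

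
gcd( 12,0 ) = 12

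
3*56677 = 170031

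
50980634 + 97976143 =148956777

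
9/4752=1/528 =0.00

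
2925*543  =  1588275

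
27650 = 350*79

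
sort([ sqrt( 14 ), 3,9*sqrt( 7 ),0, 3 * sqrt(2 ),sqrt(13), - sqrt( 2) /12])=[ - sqrt( 2) /12, 0, 3,sqrt(13 ),  sqrt( 14), 3*sqrt( 2),9*sqrt( 7 )]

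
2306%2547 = 2306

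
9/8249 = 9/8249 = 0.00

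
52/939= 52/939 = 0.06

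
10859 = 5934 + 4925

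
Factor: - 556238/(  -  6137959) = 2^1*278119^1*6137959^( - 1)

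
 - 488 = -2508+2020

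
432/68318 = 216/34159 = 0.01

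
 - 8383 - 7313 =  - 15696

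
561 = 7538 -6977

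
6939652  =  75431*92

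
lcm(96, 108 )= 864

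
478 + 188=666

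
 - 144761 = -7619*19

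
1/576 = 1/576 =0.00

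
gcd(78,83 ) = 1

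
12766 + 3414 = 16180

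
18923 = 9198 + 9725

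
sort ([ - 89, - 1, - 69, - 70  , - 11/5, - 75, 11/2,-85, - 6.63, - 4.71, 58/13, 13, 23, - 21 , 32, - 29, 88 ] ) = [ - 89,  -  85, -75, - 70 , - 69, - 29, - 21, - 6.63, - 4.71,  -  11/5, - 1,58/13, 11/2, 13, 23, 32,88 ] 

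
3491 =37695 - 34204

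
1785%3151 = 1785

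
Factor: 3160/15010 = 4/19 = 2^2*19^( - 1) 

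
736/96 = 23/3 = 7.67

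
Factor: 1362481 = 31^1 * 43951^1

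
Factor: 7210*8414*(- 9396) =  - 2^4*3^4*5^1*7^2*29^1*103^1*601^1= -570007776240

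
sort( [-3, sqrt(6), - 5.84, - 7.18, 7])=[ - 7.18, - 5.84,-3, sqrt (6),7]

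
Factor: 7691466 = 2^1*3^1*19^2*53^1*67^1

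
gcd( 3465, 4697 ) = 77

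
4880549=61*80009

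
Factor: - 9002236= - 2^2*2250559^1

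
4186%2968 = 1218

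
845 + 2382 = 3227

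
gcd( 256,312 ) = 8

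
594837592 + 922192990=1517030582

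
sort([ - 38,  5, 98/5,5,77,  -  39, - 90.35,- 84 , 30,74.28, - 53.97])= [- 90.35, - 84, - 53.97,  -  39, -38,5,5,  98/5, 30, 74.28,77 ] 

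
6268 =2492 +3776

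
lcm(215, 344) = 1720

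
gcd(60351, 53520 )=3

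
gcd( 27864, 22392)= 72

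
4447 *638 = 2837186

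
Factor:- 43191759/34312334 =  - 2^(-1 )*3^1*7^( - 1)*13^1 * 29^1*151^(-1)*16231^ ( - 1)*38189^1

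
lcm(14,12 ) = 84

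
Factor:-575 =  - 5^2*23^1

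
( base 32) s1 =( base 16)381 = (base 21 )20F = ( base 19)294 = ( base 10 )897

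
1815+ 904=2719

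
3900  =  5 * 780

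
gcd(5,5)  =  5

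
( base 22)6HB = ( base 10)3289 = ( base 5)101124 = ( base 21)79D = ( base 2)110011011001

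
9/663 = 3/221=0.01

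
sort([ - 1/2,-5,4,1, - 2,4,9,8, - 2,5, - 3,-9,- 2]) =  [-9,-5, - 3, - 2,  -  2, - 2 ,  -  1/2,1,4,  4,5,8, 9]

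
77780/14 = 5555 + 5/7 = 5555.71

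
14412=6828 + 7584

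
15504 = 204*76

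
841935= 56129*15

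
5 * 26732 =133660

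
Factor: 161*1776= 285936=2^4*3^1*7^1*23^1*37^1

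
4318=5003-685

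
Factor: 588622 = 2^1*294311^1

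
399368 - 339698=59670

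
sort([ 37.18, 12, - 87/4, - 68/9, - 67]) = [ - 67, - 87/4, - 68/9,12,37.18 ] 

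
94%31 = 1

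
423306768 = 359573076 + 63733692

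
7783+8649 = 16432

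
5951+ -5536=415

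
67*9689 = 649163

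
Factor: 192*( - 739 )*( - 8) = 2^9*3^1*739^1 =1135104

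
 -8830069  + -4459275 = -13289344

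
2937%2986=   2937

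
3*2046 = 6138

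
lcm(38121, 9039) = 876783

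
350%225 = 125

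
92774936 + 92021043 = 184795979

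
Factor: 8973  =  3^2*997^1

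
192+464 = 656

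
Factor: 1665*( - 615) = -3^3*5^2*37^1 * 41^1= - 1023975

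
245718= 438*561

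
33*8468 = 279444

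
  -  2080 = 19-2099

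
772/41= 18 +34/41 = 18.83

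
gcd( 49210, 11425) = 5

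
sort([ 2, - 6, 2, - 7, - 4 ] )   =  [ - 7, - 6, - 4, 2, 2]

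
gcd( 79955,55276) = 1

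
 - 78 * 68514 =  - 5344092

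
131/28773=131/28773 = 0.00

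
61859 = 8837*7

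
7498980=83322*90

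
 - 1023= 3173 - 4196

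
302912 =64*4733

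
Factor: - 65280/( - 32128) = 2^1*3^1*5^1*17^1*251^( - 1) = 510/251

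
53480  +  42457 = 95937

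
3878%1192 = 302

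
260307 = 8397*31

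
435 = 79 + 356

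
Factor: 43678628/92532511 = 2^2*7^1*31^1*443^( - 1) * 50321^1 * 208877^(  -  1 )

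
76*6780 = 515280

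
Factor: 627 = 3^1* 11^1*19^1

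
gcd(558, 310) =62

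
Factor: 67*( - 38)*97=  - 246962 = - 2^1 * 19^1*67^1*97^1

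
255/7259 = 15/427 =0.04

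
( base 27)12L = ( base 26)14o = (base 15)389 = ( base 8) 1444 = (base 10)804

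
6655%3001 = 653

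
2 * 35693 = 71386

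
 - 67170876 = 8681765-75852641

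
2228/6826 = 1114/3413 = 0.33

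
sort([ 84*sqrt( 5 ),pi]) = [ pi, 84 * sqrt( 5)]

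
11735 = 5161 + 6574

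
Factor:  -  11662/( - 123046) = 49/517= 7^2*11^(- 1)*47^ ( - 1 )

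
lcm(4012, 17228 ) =292876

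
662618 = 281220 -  - 381398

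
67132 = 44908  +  22224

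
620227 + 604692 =1224919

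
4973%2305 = 363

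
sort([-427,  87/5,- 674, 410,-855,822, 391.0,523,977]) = [ - 855, - 674,-427, 87/5, 391.0,410, 523, 822,977]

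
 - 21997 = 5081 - 27078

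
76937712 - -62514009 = 139451721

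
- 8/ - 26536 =1/3317 = 0.00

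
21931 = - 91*( -241)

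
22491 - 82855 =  -60364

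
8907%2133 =375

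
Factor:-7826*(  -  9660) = 75599160 = 2^3*3^1 * 5^1* 7^2*13^1 *23^1*43^1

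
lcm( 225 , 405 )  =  2025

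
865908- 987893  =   - 121985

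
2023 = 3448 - 1425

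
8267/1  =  8267 = 8267.00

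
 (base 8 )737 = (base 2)111011111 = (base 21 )11H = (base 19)164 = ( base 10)479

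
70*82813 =5796910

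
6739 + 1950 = 8689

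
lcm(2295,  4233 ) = 190485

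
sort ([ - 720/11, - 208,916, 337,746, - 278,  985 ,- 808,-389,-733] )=[-808, - 733, - 389,-278, - 208, - 720/11,337 , 746,  916,  985]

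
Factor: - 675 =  - 3^3 *5^2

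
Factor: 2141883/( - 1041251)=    - 3^4 * 31^1 * 739^( - 1)*853^1 * 1409^( - 1 ) 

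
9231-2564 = 6667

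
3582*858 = 3073356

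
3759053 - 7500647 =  -3741594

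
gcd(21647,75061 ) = 1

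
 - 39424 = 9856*( - 4)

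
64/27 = 64/27 = 2.37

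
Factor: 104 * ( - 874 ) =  - 90896= -2^4 * 13^1 * 19^1 * 23^1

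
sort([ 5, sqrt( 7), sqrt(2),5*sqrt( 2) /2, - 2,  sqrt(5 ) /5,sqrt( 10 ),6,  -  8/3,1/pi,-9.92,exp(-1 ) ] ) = [ - 9.92, - 8/3, - 2,  1/pi,exp(-1),sqrt ( 5) /5,sqrt(2 ),sqrt(7),sqrt(10),5*sqrt(2) /2, 5, 6]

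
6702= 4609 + 2093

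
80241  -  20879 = 59362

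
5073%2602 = 2471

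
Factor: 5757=3^1*19^1*101^1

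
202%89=24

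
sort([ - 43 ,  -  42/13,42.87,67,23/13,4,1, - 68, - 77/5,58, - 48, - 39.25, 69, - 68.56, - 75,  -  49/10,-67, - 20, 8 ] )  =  [ - 75,-68.56 , - 68, - 67, - 48, - 43, - 39.25, - 20, - 77/5, - 49/10,-42/13, 1,23/13,  4,8,42.87, 58,67,69 ] 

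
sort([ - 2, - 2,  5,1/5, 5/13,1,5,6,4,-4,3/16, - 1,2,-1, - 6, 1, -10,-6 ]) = [-10, - 6, - 6,-4 , - 2, - 2,-1, - 1, 3/16,1/5,5/13, 1,1,2,4,  5,5,6 ]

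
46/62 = 23/31 = 0.74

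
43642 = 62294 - 18652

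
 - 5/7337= - 5/7337 = - 0.00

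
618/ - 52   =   - 12 + 3/26 = - 11.88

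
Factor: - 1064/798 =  - 2^2  *3^(-1 ) = - 4/3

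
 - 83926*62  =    -  5203412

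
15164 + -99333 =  -84169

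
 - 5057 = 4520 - 9577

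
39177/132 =296 + 35/44 =296.80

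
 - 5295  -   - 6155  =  860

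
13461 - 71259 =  - 57798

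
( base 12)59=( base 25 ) 2j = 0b1000101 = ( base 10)69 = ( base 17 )41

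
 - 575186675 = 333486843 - 908673518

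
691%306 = 79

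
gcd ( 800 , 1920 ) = 160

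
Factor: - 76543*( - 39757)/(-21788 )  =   - 2^(-2)*13^( - 1 )* 83^1 * 419^ ( - 1)*479^1 * 76543^1=- 3043120051/21788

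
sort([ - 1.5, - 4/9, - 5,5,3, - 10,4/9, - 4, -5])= [ - 10, - 5,- 5,  -  4,-1.5, - 4/9,4/9,  3, 5] 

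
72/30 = 12/5 = 2.40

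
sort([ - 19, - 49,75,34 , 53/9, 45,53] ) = [ - 49, - 19,53/9,34,45,  53, 75 ]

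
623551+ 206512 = 830063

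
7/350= 1/50 = 0.02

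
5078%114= 62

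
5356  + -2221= 3135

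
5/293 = 5/293 =0.02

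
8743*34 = 297262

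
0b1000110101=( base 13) 346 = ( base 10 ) 565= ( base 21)15j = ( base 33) h4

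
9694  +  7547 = 17241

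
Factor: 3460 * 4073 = 14092580 = 2^2*5^1*  173^1 * 4073^1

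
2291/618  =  2291/618=3.71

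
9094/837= 9094/837 = 10.86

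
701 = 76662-75961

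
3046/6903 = 3046/6903 = 0.44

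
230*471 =108330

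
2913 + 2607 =5520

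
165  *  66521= 10975965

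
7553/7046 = 1 + 39/542=1.07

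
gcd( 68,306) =34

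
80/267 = 80/267 = 0.30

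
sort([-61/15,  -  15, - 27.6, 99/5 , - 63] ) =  [-63, - 27.6, - 15,-61/15,99/5]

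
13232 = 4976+8256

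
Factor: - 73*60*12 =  - 52560 = - 2^4*3^2 * 5^1*73^1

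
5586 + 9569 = 15155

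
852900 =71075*12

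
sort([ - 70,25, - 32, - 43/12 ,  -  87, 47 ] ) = [ - 87,  -  70, - 32, -43/12, 25,47]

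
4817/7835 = 4817/7835= 0.61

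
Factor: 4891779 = 3^3 * 103^1*1759^1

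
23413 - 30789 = - 7376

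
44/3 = 44/3 = 14.67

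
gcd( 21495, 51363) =3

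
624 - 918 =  -294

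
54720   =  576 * 95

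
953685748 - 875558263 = 78127485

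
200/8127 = 200/8127 = 0.02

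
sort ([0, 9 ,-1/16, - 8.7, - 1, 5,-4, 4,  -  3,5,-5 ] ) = [-8.7 ,- 5,-4,  -  3 , - 1 , - 1/16,0, 4, 5, 5,  9 ] 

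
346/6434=173/3217   =  0.05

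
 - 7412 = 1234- 8646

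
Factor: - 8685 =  - 3^2*5^1*193^1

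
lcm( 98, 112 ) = 784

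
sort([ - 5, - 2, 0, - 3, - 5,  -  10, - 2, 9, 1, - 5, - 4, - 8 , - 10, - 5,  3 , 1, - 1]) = [ - 10, - 10, - 8, - 5 , - 5, - 5, - 5, - 4 , - 3, - 2, - 2, - 1 , 0,1,  1, 3, 9]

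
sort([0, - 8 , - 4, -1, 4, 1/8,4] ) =[ - 8, - 4, - 1,  0,1/8, 4, 4]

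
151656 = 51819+99837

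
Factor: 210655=5^1 * 42131^1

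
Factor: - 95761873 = -383^1*250031^1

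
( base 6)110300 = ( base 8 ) 21734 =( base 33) 8E6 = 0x23dc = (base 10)9180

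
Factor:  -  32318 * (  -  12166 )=393180788 = 2^2*7^1*11^2*13^1*79^1*  113^1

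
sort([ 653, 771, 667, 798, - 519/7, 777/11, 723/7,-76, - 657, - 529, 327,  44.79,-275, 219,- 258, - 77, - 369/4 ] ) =[ - 657, - 529, - 275,-258,-369/4 , - 77,-76, -519/7, 44.79, 777/11, 723/7, 219, 327, 653,667, 771, 798]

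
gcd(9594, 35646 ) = 78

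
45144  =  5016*9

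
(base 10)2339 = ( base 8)4443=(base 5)33324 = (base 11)1837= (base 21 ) 568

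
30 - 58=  - 28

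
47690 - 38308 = 9382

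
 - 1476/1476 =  -1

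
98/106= 49/53 = 0.92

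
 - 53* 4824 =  - 255672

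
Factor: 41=41^1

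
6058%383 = 313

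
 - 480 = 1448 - 1928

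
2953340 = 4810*614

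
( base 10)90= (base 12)76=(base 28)36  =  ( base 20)4A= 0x5a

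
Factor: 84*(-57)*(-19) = 90972 = 2^2*3^2*7^1*19^2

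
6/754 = 3/377 = 0.01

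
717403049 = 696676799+20726250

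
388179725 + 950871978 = 1339051703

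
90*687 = 61830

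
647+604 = 1251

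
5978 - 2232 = 3746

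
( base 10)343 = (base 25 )DI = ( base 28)c7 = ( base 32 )an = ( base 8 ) 527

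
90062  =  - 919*( - 98)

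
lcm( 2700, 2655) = 159300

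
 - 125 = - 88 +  - 37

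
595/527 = 1 + 4/31 = 1.13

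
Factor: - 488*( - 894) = 2^4*3^1*61^1*149^1= 436272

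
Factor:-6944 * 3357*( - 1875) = 43708140000 = 2^5*3^3*5^4*7^1 * 31^1*373^1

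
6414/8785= 6414/8785 =0.73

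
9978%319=89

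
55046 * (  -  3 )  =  - 165138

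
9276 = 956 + 8320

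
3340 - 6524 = - 3184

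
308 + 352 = 660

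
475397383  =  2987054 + 472410329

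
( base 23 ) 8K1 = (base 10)4693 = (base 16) 1255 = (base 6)33421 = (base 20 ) BED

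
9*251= 2259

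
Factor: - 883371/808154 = - 2^(-1) * 3^1 * 17^1*37^( - 1 )*67^( - 1)*163^( - 1) * 17321^1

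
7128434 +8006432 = 15134866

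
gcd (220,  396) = 44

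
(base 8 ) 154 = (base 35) 33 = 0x6C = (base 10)108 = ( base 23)4G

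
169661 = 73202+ 96459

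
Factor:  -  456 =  - 2^3*3^1*19^1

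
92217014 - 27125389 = 65091625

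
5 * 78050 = 390250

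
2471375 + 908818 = 3380193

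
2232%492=264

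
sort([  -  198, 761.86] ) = [ - 198,761.86 ] 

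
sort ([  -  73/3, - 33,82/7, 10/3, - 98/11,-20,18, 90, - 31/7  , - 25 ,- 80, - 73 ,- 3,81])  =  [ - 80, - 73, - 33 , - 25, - 73/3,  -  20, - 98/11,- 31/7,  -  3,  10/3, 82/7,18, 81,90]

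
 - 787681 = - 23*34247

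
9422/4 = 2355 + 1/2 = 2355.50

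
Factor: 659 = 659^1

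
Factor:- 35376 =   -  2^4*3^1*11^1*67^1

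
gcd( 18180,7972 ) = 4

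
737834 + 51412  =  789246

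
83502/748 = 111+237/374  =  111.63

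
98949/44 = 2248 + 37/44 = 2248.84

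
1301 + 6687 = 7988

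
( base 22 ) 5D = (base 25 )4n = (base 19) 69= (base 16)7b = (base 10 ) 123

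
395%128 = 11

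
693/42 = 16 + 1/2 =16.50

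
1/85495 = 1/85495 = 0.00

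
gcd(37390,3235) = 5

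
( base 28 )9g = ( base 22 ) C4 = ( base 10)268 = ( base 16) 10C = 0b100001100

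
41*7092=290772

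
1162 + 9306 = 10468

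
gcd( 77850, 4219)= 1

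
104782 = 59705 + 45077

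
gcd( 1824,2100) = 12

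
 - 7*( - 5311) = 37177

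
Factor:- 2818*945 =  - 2^1 * 3^3*5^1*7^1*1409^1 =-2663010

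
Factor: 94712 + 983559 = 79^1*13649^1 = 1078271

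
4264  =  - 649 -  - 4913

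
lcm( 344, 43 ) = 344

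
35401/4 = 35401/4 = 8850.25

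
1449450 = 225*6442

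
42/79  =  42/79=0.53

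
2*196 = 392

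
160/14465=32/2893=   0.01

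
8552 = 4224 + 4328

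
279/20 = 279/20 = 13.95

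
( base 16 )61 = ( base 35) 2R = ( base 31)34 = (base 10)97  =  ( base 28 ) 3d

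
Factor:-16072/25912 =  - 7^2*79^( - 1) = - 49/79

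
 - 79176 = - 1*79176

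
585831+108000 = 693831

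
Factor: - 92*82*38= - 286672 = - 2^4*19^1*23^1*41^1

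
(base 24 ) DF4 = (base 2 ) 1111010101100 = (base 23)EJ9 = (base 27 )akm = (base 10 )7852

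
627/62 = 10 + 7/62=10.11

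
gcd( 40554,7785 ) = 9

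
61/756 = 61/756=0.08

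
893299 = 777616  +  115683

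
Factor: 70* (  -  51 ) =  - 3570= - 2^1*3^1*5^1*7^1*17^1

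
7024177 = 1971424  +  5052753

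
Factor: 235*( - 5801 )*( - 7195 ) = 5^2 * 47^1*1439^1* 5801^1 = 9808475825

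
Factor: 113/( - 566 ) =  - 2^( - 1 )*113^1*283^( - 1) 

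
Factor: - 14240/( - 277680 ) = 2/39=2^1*3^( - 1)*13^( - 1)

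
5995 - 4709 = 1286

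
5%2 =1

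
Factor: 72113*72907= 37^1*1949^1* 72907^1 = 5257542491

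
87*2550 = 221850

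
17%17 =0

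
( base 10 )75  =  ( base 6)203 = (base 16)4B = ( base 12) 63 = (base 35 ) 25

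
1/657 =1/657= 0.00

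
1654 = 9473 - 7819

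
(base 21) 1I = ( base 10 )39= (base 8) 47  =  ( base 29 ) 1A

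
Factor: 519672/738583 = 2^3*3^1 * 59^1*367^1*738583^( - 1) 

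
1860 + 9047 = 10907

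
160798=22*7309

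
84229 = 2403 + 81826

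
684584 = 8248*83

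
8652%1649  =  407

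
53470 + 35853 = 89323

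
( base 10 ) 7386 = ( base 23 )DM3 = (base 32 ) 76q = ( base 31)7l8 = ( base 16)1CDA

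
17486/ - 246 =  - 8743/123 = -  71.08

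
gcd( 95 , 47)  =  1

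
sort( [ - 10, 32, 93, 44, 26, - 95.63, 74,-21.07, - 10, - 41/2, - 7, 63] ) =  [ -95.63, - 21.07,-41/2, - 10, - 10,  -  7,26 , 32, 44, 63,74, 93]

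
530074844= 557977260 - 27902416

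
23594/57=23594/57   =  413.93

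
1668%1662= 6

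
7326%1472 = 1438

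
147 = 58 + 89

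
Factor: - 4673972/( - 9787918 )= 2336986/4893959 = 2^1*7^ ( - 1 ) * 43^( - 1 )*71^( - 1)*229^(- 1 )*1168493^1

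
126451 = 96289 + 30162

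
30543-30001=542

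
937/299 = 3+40/299 = 3.13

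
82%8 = 2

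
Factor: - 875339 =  - 875339^1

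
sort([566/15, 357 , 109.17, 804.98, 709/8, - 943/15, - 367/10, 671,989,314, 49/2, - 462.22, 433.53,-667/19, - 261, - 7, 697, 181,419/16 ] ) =[ - 462.22, - 261, - 943/15 , - 367/10,-667/19, - 7, 49/2,419/16, 566/15,709/8,109.17, 181, 314 , 357, 433.53, 671 , 697, 804.98, 989]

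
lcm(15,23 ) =345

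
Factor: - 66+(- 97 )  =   - 163^1 = -163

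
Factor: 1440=2^5*3^2*5^1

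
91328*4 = 365312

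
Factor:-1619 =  - 1619^1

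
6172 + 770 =6942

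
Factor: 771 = 3^1 * 257^1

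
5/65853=5/65853 = 0.00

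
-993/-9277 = 993/9277 =0.11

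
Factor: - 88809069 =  - 3^1*401^1*73823^1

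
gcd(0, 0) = 0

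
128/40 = 3+1/5 = 3.20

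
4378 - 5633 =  - 1255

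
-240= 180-420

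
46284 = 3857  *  12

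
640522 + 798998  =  1439520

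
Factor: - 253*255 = -64515 = - 3^1*5^1*11^1*  17^1*23^1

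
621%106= 91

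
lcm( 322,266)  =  6118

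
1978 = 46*43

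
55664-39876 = 15788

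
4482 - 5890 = - 1408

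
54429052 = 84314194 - 29885142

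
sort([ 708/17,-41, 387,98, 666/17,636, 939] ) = [-41,666/17,708/17, 98, 387,  636, 939]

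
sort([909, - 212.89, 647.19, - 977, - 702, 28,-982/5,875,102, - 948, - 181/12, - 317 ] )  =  [ - 977, - 948,-702, - 317 , - 212.89, - 982/5, - 181/12,28, 102, 647.19, 875, 909]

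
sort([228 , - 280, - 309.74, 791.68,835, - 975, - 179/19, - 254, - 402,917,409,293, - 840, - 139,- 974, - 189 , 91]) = [ - 975, - 974, - 840,-402, - 309.74, - 280, - 254, - 189, - 139, - 179/19, 91,228,293, 409,791.68,835, 917]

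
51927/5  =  10385 + 2/5  =  10385.40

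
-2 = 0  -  2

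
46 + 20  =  66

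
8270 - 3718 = 4552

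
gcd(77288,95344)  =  8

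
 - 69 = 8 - 77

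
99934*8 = 799472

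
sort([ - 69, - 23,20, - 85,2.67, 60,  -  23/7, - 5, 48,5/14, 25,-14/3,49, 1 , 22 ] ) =[ - 85,-69, - 23, - 5, - 14/3, - 23/7,5/14,1, 2.67,20, 22,25, 48, 49, 60] 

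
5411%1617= 560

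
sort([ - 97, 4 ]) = [ - 97, 4] 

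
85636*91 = 7792876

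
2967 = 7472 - 4505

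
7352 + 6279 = 13631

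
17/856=17/856 = 0.02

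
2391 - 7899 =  - 5508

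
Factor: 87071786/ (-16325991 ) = - 2^1*3^ (-2)*11^(- 1) * 37^ (  -  1 )*541^1*4457^( - 1) * 80473^1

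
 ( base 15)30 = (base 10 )45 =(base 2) 101101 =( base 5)140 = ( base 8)55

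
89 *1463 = 130207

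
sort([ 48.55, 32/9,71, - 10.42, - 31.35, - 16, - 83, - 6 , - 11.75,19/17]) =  [ - 83, - 31.35, - 16,-11.75 , - 10.42,  -  6 , 19/17, 32/9, 48.55 , 71]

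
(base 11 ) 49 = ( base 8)65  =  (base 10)53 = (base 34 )1j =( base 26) 21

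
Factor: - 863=-863^1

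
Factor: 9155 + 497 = 9652 = 2^2*19^1*127^1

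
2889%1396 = 97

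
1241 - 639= 602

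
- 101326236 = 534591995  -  635918231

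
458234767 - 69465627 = 388769140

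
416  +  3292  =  3708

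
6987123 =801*8723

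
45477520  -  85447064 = -39969544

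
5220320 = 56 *93220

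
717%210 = 87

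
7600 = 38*200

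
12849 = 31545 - 18696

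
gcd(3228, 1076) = 1076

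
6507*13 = 84591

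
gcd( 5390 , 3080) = 770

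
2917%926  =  139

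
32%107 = 32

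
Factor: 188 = 2^2*47^1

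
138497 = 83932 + 54565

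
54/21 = 18/7  =  2.57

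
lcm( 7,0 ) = 0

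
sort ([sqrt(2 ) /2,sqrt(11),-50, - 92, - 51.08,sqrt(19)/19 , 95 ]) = [ - 92, - 51.08, - 50,sqrt( 19)/19 , sqrt(2)/2,  sqrt (11 ),  95] 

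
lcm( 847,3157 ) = 34727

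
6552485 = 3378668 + 3173817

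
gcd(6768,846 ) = 846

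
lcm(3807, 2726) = 220806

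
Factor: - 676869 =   -  3^1*41^1*5503^1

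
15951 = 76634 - 60683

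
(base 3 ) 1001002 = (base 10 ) 758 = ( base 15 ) 358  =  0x2f6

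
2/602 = 1/301 = 0.00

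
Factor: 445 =5^1*89^1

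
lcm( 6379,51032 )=51032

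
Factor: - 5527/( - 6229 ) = 5527^1*6229^( - 1 )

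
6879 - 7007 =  - 128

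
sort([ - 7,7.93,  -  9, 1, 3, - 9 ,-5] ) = [-9,-9,-7,-5,  1,3, 7.93] 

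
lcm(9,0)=0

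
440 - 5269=-4829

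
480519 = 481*999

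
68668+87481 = 156149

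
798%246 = 60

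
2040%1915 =125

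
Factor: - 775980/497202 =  - 2^1*  3^3*5^1*173^( - 1) = - 270/173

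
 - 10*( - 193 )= 1930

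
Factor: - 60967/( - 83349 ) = 3^( - 5 )*7^( - 3)*41^1*1487^1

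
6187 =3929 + 2258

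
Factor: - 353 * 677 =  - 353^1*677^1 = -238981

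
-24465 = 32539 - 57004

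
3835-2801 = 1034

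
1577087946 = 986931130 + 590156816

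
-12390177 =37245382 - 49635559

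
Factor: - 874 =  - 2^1*19^1*23^1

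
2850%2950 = 2850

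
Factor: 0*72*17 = 0 =0^1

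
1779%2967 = 1779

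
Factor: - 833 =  -7^2*17^1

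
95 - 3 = 92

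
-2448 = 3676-6124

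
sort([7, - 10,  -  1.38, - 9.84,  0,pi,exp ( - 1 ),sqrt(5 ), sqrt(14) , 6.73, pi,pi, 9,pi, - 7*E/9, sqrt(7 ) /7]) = [ - 10,  -  9.84 ,  -  7*E/9,  -  1.38,  0, exp( - 1),sqrt( 7) /7,sqrt( 5 ), pi,pi,pi, pi,sqrt( 14),6.73,  7 , 9 ] 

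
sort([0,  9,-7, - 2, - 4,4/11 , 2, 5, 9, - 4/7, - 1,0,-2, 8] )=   [  -  7, -4, - 2,-2, - 1, - 4/7, 0,0, 4/11 , 2,5, 8,  9,9]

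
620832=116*5352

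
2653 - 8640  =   - 5987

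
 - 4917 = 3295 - 8212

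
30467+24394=54861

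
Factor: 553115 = 5^1*110623^1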